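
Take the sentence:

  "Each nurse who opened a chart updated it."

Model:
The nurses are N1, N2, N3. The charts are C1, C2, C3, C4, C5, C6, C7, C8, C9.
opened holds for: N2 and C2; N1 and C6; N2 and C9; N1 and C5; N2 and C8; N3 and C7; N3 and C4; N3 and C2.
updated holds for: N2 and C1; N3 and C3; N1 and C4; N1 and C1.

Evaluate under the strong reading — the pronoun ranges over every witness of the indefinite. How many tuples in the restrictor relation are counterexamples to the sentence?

"it" takes "a chart" as antecedent — a donkey pronoun bound across the clause boundary.
Strong reading: for every (n,c) with opened(n,c), updated(n,c).
Restrictor pairs: (N1,C5) ✗  (N1,C6) ✗  (N2,C2) ✗  (N2,C8) ✗  (N2,C9) ✗  (N3,C2) ✗  (N3,C4) ✗  (N3,C7) ✗
Counterexamples (restrictor pairs failing the scope): 8.

8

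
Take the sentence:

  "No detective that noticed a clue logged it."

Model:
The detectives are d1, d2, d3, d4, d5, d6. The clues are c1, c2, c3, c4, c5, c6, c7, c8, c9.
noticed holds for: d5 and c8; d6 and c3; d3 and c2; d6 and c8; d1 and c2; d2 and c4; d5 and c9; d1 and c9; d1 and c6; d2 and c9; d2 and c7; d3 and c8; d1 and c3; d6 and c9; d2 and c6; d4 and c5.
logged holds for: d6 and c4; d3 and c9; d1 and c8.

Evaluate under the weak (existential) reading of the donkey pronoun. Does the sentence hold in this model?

"it" takes "a clue" as antecedent — a donkey pronoun bound across the clause boundary.
Truth condition: for no (d,c) with noticed(d,c) does logged(d,c) hold.
Restrictor pairs — does the scope hold? (d1,c2):fails  (d1,c3):fails  (d1,c6):fails  (d1,c9):fails  (d2,c4):fails  (d2,c6):fails  (d2,c7):fails  (d2,c9):fails  (d3,c2):fails  (d3,c8):fails  (d4,c5):fails  (d5,c8):fails  (d5,c9):fails  (d6,c3):fails  (d6,c8):fails  (d6,c9):fails
Scope holds for no restrictor pair, so the sentence is true.

True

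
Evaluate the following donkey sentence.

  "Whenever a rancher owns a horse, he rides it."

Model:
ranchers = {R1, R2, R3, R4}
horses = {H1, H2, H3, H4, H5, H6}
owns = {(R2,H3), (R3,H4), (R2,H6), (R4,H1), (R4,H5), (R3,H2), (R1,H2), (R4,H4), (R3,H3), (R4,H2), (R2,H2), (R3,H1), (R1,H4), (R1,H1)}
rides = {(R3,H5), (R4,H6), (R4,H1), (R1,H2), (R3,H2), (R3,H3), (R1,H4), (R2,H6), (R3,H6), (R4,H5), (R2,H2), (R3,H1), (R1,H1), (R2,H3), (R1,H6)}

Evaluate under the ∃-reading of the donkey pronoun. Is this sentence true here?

True

"it" takes "a horse" as antecedent — a donkey pronoun bound across the clause boundary.
Weak reading: every rancher r with some owns-horse has at least one owns-horse h such that rides(r,h).
Per rancher: R1:✓  R2:✓  R3:✓  R4:✓
Every rancher in the restrictor has a witness.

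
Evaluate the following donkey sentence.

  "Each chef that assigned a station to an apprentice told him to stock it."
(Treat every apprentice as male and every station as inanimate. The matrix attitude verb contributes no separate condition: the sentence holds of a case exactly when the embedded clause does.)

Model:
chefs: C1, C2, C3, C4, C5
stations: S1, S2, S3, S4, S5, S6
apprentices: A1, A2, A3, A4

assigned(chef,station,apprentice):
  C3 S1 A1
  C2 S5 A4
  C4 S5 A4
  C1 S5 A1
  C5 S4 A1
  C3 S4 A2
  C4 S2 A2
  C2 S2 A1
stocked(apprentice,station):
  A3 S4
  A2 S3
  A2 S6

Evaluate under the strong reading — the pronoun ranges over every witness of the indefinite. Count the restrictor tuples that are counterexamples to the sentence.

8

"him" takes "an apprentice" as antecedent and "it" takes "a station"; both are donkey pronouns co-varying with the restrictor.
Strong reading: for every (c,s,a) with assigned(c,s,a), stocked(a,s).
Restrictor triples: (C1,S5,A1)→stocked(A1,S5) ✗  (C2,S2,A1)→stocked(A1,S2) ✗  (C2,S5,A4)→stocked(A4,S5) ✗  (C3,S1,A1)→stocked(A1,S1) ✗  (C3,S4,A2)→stocked(A2,S4) ✗  (C4,S2,A2)→stocked(A2,S2) ✗  (C4,S5,A4)→stocked(A4,S5) ✗  (C5,S4,A1)→stocked(A1,S4) ✗
Counterexamples (restrictor triples failing the scope): 8.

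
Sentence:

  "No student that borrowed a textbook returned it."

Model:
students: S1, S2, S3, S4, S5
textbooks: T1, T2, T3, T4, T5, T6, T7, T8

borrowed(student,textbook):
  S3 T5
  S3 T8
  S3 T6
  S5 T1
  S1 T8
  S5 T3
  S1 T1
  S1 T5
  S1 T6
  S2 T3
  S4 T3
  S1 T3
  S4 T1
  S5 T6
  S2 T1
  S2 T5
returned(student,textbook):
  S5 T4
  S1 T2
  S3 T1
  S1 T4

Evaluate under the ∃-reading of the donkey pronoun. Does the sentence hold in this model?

True

"it" takes "a textbook" as antecedent — a donkey pronoun bound across the clause boundary.
Truth condition: for no (s,t) with borrowed(s,t) does returned(s,t) hold.
Restrictor pairs — does the scope hold? (S1,T1):fails  (S1,T3):fails  (S1,T5):fails  (S1,T6):fails  (S1,T8):fails  (S2,T1):fails  (S2,T3):fails  (S2,T5):fails  (S3,T5):fails  (S3,T6):fails  (S3,T8):fails  (S4,T1):fails  (S4,T3):fails  (S5,T1):fails  (S5,T3):fails  (S5,T6):fails
Scope holds for no restrictor pair, so the sentence is true.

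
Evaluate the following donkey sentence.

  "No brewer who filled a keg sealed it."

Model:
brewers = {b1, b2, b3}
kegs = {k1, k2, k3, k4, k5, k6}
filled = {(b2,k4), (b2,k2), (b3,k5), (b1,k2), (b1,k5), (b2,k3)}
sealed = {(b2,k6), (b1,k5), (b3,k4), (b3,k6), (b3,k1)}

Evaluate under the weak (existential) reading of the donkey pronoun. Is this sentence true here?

False

"it" takes "a keg" as antecedent — a donkey pronoun bound across the clause boundary.
Truth condition: for no (b,k) with filled(b,k) does sealed(b,k) hold.
Restrictor pairs — does the scope hold? (b1,k2):fails  (b1,k5):holds  (b2,k2):fails  (b2,k3):fails  (b2,k4):fails  (b3,k5):fails
Scope holds for 1 pair(s), so the sentence is false.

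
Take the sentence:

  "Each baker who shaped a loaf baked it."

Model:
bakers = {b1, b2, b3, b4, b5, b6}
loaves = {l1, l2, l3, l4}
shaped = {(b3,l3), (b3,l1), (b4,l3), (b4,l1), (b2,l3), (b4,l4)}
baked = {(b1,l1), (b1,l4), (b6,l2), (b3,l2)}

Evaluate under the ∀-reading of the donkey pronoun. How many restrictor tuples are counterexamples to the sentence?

"it" takes "a loaf" as antecedent — a donkey pronoun bound across the clause boundary.
Strong reading: for every (b,l) with shaped(b,l), baked(b,l).
Restrictor pairs: (b2,l3) ✗  (b3,l1) ✗  (b3,l3) ✗  (b4,l1) ✗  (b4,l3) ✗  (b4,l4) ✗
Counterexamples (restrictor pairs failing the scope): 6.

6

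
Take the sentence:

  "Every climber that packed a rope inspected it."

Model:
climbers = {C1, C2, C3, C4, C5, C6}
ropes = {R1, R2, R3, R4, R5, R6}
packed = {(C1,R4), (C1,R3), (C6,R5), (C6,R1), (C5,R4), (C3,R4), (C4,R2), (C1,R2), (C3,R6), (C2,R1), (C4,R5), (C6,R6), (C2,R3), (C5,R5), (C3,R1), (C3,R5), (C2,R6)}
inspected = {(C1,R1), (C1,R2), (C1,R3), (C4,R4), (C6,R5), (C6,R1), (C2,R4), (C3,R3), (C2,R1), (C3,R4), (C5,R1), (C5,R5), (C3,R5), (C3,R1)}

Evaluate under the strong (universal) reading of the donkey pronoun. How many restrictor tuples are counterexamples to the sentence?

"it" takes "a rope" as antecedent — a donkey pronoun bound across the clause boundary.
Strong reading: for every (c,r) with packed(c,r), inspected(c,r).
Restrictor pairs: (C1,R2) ✓  (C1,R3) ✓  (C1,R4) ✗  (C2,R1) ✓  (C2,R3) ✗  (C2,R6) ✗  (C3,R1) ✓  (C3,R4) ✓  (C3,R5) ✓  (C3,R6) ✗  (C4,R2) ✗  (C4,R5) ✗  (C5,R4) ✗  (C5,R5) ✓  (C6,R1) ✓  (C6,R5) ✓  (C6,R6) ✗
Counterexamples (restrictor pairs failing the scope): 8.

8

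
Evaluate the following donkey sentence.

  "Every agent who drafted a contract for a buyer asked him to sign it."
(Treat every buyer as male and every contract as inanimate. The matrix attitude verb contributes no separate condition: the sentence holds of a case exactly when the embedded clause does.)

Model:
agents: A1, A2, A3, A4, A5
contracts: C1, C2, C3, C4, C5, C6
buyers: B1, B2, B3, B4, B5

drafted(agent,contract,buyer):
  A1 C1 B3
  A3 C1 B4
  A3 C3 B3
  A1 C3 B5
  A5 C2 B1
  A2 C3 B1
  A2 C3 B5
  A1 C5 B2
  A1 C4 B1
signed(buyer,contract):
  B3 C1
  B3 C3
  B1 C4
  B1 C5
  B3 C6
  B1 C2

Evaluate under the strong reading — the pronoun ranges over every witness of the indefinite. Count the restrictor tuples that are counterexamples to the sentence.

5

"him" takes "a buyer" as antecedent and "it" takes "a contract"; both are donkey pronouns co-varying with the restrictor.
Strong reading: for every (a,c,b) with drafted(a,c,b), signed(b,c).
Restrictor triples: (A1,C1,B3)→signed(B3,C1) ✓  (A1,C3,B5)→signed(B5,C3) ✗  (A1,C4,B1)→signed(B1,C4) ✓  (A1,C5,B2)→signed(B2,C5) ✗  (A2,C3,B1)→signed(B1,C3) ✗  (A2,C3,B5)→signed(B5,C3) ✗  (A3,C1,B4)→signed(B4,C1) ✗  (A3,C3,B3)→signed(B3,C3) ✓  (A5,C2,B1)→signed(B1,C2) ✓
Counterexamples (restrictor triples failing the scope): 5.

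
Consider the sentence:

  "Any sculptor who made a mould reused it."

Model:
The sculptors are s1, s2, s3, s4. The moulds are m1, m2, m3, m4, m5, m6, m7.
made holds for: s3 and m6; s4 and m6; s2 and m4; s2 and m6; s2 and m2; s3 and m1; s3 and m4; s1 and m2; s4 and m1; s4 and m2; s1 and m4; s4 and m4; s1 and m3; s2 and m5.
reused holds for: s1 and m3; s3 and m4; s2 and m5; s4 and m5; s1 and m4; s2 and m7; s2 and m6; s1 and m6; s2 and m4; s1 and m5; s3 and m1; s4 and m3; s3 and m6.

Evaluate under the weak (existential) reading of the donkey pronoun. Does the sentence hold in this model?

"it" takes "a mould" as antecedent — a donkey pronoun bound across the clause boundary.
Weak reading: every sculptor s with some made-mould has at least one made-mould m such that reused(s,m).
Per sculptor: s1:✓  s2:✓  s3:✓  s4:✗
s4 has no witness among its made-moulds.

False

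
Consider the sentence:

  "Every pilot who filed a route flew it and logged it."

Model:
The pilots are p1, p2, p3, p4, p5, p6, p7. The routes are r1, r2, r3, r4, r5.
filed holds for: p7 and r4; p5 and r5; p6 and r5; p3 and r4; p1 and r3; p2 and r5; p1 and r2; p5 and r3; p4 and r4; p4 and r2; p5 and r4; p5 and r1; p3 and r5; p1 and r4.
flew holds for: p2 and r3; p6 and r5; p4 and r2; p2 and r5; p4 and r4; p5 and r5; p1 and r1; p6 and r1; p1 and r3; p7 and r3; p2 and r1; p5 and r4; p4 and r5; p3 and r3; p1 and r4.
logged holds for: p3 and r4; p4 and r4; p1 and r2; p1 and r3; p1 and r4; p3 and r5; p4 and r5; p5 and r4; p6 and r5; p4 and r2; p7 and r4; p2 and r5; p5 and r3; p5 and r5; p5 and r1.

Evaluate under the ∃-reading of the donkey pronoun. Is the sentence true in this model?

False

"it" takes "a route" as antecedent — a donkey pronoun bound across the clause boundary.
Weak reading: every pilot p with some filed-route has at least one filed-route r such that flew(p,r) ∧ logged(p,r).
Per pilot: p1:✓  p2:✓  p3:✗  p4:✓  p5:✓  p6:✓  p7:✗
p3 has no witness among its filed-routes.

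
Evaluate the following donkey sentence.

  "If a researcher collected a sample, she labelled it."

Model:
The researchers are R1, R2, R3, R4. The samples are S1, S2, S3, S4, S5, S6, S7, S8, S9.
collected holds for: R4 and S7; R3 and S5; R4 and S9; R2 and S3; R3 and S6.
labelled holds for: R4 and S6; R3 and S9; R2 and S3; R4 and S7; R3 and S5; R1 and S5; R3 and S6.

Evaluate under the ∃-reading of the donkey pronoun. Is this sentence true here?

"it" takes "a sample" as antecedent — a donkey pronoun bound across the clause boundary.
Weak reading: every researcher r with some collected-sample has at least one collected-sample s such that labelled(r,s).
Per researcher: R2:✓  R3:✓  R4:✓
Every researcher in the restrictor has a witness.

True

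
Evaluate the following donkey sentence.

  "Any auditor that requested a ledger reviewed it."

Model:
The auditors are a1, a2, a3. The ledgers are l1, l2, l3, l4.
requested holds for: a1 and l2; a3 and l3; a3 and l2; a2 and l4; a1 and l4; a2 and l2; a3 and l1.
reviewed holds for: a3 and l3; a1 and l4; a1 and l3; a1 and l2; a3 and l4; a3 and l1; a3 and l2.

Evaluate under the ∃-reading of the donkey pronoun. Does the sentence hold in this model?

"it" takes "a ledger" as antecedent — a donkey pronoun bound across the clause boundary.
Weak reading: every auditor a with some requested-ledger has at least one requested-ledger l such that reviewed(a,l).
Per auditor: a1:✓  a2:✗  a3:✓
a2 has no witness among its requested-ledgers.

False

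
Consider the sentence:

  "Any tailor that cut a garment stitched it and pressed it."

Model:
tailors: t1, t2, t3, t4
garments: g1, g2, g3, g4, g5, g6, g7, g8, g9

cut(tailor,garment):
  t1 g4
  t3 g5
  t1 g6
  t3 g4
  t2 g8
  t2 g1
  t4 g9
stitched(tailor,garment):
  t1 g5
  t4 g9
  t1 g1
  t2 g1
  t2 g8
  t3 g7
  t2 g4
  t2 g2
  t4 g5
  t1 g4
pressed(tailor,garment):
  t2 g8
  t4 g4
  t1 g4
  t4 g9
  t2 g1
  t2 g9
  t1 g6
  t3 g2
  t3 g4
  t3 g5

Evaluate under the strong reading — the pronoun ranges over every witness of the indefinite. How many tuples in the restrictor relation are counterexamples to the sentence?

3

"it" takes "a garment" as antecedent — a donkey pronoun bound across the clause boundary.
Strong reading: for every (t,g) with cut(t,g), stitched(t,g) ∧ pressed(t,g).
Restrictor pairs: (t1,g4) ✓  (t1,g6) ✗  (t2,g1) ✓  (t2,g8) ✓  (t3,g4) ✗  (t3,g5) ✗  (t4,g9) ✓
Counterexamples (restrictor pairs failing the scope): 3.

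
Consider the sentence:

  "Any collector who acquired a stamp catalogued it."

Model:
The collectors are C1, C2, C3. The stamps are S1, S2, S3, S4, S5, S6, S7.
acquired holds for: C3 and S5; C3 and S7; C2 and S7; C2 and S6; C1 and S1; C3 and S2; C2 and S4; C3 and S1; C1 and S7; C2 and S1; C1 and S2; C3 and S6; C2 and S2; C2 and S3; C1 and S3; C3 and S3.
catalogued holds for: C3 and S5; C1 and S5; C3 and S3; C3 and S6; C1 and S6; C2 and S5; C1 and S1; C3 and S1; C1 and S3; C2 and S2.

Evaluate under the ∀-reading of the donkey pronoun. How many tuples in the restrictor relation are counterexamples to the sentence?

"it" takes "a stamp" as antecedent — a donkey pronoun bound across the clause boundary.
Strong reading: for every (c,s) with acquired(c,s), catalogued(c,s).
Restrictor pairs: (C1,S1) ✓  (C1,S2) ✗  (C1,S3) ✓  (C1,S7) ✗  (C2,S1) ✗  (C2,S2) ✓  (C2,S3) ✗  (C2,S4) ✗  (C2,S6) ✗  (C2,S7) ✗  (C3,S1) ✓  (C3,S2) ✗  (C3,S3) ✓  (C3,S5) ✓  (C3,S6) ✓  (C3,S7) ✗
Counterexamples (restrictor pairs failing the scope): 9.

9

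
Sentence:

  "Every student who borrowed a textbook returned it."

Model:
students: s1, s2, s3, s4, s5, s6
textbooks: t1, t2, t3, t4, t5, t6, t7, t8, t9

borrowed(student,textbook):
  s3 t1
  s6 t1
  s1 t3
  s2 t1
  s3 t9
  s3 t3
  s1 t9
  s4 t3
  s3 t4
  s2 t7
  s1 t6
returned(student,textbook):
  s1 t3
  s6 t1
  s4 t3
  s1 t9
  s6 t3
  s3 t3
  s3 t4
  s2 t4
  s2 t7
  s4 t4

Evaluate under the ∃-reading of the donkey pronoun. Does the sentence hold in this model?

"it" takes "a textbook" as antecedent — a donkey pronoun bound across the clause boundary.
Weak reading: every student s with some borrowed-textbook has at least one borrowed-textbook t such that returned(s,t).
Per student: s1:✓  s2:✓  s3:✓  s4:✓  s6:✓
Every student in the restrictor has a witness.

True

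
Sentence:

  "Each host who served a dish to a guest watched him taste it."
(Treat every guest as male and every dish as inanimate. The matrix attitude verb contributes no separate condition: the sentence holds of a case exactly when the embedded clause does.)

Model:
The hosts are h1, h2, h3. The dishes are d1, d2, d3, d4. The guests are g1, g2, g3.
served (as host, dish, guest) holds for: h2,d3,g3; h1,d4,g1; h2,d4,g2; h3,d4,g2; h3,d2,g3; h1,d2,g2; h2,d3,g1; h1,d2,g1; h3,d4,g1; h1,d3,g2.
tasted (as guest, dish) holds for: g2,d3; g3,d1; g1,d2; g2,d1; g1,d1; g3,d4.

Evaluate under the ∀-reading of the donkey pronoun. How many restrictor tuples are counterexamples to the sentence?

"him" takes "a guest" as antecedent and "it" takes "a dish"; both are donkey pronouns co-varying with the restrictor.
Strong reading: for every (h,d,g) with served(h,d,g), tasted(g,d).
Restrictor triples: (h1,d2,g1)→tasted(g1,d2) ✓  (h1,d2,g2)→tasted(g2,d2) ✗  (h1,d3,g2)→tasted(g2,d3) ✓  (h1,d4,g1)→tasted(g1,d4) ✗  (h2,d3,g1)→tasted(g1,d3) ✗  (h2,d3,g3)→tasted(g3,d3) ✗  (h2,d4,g2)→tasted(g2,d4) ✗  (h3,d2,g3)→tasted(g3,d2) ✗  (h3,d4,g1)→tasted(g1,d4) ✗  (h3,d4,g2)→tasted(g2,d4) ✗
Counterexamples (restrictor triples failing the scope): 8.

8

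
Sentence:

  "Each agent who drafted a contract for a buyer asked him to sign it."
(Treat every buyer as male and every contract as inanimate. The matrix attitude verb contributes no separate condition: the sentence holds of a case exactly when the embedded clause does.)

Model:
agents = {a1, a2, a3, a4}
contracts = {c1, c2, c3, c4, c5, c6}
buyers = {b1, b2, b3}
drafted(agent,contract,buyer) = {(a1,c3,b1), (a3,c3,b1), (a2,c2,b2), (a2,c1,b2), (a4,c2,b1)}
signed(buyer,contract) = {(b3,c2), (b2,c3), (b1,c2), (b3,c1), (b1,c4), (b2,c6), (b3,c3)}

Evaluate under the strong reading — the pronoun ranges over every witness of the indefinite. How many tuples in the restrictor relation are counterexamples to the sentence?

4

"him" takes "a buyer" as antecedent and "it" takes "a contract"; both are donkey pronouns co-varying with the restrictor.
Strong reading: for every (a,c,b) with drafted(a,c,b), signed(b,c).
Restrictor triples: (a1,c3,b1)→signed(b1,c3) ✗  (a2,c1,b2)→signed(b2,c1) ✗  (a2,c2,b2)→signed(b2,c2) ✗  (a3,c3,b1)→signed(b1,c3) ✗  (a4,c2,b1)→signed(b1,c2) ✓
Counterexamples (restrictor triples failing the scope): 4.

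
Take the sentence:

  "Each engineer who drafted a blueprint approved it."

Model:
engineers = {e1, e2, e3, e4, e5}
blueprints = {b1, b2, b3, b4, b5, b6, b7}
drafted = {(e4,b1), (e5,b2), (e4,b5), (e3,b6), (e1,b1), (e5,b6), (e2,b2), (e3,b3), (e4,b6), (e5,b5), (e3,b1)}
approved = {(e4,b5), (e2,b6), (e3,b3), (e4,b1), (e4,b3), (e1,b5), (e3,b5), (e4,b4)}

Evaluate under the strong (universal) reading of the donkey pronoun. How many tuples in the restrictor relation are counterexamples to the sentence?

"it" takes "a blueprint" as antecedent — a donkey pronoun bound across the clause boundary.
Strong reading: for every (e,b) with drafted(e,b), approved(e,b).
Restrictor pairs: (e1,b1) ✗  (e2,b2) ✗  (e3,b1) ✗  (e3,b3) ✓  (e3,b6) ✗  (e4,b1) ✓  (e4,b5) ✓  (e4,b6) ✗  (e5,b2) ✗  (e5,b5) ✗  (e5,b6) ✗
Counterexamples (restrictor pairs failing the scope): 8.

8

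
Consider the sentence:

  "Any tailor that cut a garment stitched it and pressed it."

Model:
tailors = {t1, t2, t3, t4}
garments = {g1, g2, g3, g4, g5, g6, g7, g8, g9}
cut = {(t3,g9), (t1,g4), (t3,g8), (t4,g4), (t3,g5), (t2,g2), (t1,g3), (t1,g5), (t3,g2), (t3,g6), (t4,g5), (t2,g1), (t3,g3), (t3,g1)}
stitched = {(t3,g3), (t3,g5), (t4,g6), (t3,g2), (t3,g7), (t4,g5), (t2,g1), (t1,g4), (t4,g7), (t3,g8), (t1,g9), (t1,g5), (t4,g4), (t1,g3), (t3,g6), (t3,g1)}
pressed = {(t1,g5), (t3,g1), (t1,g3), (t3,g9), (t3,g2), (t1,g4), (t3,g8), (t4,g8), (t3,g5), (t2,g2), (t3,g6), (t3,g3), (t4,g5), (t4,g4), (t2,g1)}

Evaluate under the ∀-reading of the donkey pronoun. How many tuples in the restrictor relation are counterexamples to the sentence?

2

"it" takes "a garment" as antecedent — a donkey pronoun bound across the clause boundary.
Strong reading: for every (t,g) with cut(t,g), stitched(t,g) ∧ pressed(t,g).
Restrictor pairs: (t1,g3) ✓  (t1,g4) ✓  (t1,g5) ✓  (t2,g1) ✓  (t2,g2) ✗  (t3,g1) ✓  (t3,g2) ✓  (t3,g3) ✓  (t3,g5) ✓  (t3,g6) ✓  (t3,g8) ✓  (t3,g9) ✗  (t4,g4) ✓  (t4,g5) ✓
Counterexamples (restrictor pairs failing the scope): 2.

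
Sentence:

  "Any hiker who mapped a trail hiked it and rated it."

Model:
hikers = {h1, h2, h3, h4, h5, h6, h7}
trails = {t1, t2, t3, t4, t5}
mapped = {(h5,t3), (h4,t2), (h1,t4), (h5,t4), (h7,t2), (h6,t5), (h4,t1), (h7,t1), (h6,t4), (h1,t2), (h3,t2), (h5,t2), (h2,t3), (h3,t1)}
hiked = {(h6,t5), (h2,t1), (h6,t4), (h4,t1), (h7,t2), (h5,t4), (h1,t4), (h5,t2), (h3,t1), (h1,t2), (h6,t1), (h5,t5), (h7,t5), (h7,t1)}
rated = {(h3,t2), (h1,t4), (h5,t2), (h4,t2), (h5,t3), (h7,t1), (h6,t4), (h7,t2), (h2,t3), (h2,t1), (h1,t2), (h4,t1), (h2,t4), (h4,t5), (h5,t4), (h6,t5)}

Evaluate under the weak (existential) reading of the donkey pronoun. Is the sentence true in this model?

False

"it" takes "a trail" as antecedent — a donkey pronoun bound across the clause boundary.
Weak reading: every hiker h with some mapped-trail has at least one mapped-trail t such that hiked(h,t) ∧ rated(h,t).
Per hiker: h1:✓  h2:✗  h3:✗  h4:✓  h5:✓  h6:✓  h7:✓
h2 has no witness among its mapped-trails.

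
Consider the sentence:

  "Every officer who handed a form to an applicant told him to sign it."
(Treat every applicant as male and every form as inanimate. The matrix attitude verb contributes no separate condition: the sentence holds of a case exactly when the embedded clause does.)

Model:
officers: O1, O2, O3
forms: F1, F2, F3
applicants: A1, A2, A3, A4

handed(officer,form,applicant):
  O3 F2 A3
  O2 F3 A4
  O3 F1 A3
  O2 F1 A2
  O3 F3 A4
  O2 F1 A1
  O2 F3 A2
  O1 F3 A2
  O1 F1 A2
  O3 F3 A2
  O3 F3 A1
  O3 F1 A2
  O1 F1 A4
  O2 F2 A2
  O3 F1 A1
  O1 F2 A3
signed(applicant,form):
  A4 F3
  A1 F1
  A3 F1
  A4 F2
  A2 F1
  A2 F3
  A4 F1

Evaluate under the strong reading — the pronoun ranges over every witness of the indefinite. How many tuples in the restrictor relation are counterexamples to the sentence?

"him" takes "an applicant" as antecedent and "it" takes "a form"; both are donkey pronouns co-varying with the restrictor.
Strong reading: for every (o,f,a) with handed(o,f,a), signed(a,f).
Restrictor triples: (O1,F1,A2)→signed(A2,F1) ✓  (O1,F1,A4)→signed(A4,F1) ✓  (O1,F2,A3)→signed(A3,F2) ✗  (O1,F3,A2)→signed(A2,F3) ✓  (O2,F1,A1)→signed(A1,F1) ✓  (O2,F1,A2)→signed(A2,F1) ✓  (O2,F2,A2)→signed(A2,F2) ✗  (O2,F3,A2)→signed(A2,F3) ✓  (O2,F3,A4)→signed(A4,F3) ✓  (O3,F1,A1)→signed(A1,F1) ✓  (O3,F1,A2)→signed(A2,F1) ✓  (O3,F1,A3)→signed(A3,F1) ✓  (O3,F2,A3)→signed(A3,F2) ✗  (O3,F3,A1)→signed(A1,F3) ✗  (O3,F3,A2)→signed(A2,F3) ✓  (O3,F3,A4)→signed(A4,F3) ✓
Counterexamples (restrictor triples failing the scope): 4.

4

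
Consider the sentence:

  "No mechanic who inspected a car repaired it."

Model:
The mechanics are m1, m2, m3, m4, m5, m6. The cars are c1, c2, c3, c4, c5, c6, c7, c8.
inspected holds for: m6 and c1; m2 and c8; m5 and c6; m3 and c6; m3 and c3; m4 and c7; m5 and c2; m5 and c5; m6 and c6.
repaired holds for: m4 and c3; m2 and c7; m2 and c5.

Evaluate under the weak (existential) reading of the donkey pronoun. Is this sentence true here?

True

"it" takes "a car" as antecedent — a donkey pronoun bound across the clause boundary.
Truth condition: for no (m,c) with inspected(m,c) does repaired(m,c) hold.
Restrictor pairs — does the scope hold? (m2,c8):fails  (m3,c3):fails  (m3,c6):fails  (m4,c7):fails  (m5,c2):fails  (m5,c5):fails  (m5,c6):fails  (m6,c1):fails  (m6,c6):fails
Scope holds for no restrictor pair, so the sentence is true.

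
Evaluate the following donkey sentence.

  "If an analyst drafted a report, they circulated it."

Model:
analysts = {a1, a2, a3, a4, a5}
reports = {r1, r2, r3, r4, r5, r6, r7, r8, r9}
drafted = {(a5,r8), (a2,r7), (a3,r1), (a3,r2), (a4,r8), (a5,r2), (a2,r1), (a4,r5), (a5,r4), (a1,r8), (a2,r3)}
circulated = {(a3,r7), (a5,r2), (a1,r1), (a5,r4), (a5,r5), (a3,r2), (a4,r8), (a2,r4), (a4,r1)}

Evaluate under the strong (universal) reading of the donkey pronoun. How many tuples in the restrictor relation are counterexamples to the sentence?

7

"it" takes "a report" as antecedent — a donkey pronoun bound across the clause boundary.
Strong reading: for every (a,r) with drafted(a,r), circulated(a,r).
Restrictor pairs: (a1,r8) ✗  (a2,r1) ✗  (a2,r3) ✗  (a2,r7) ✗  (a3,r1) ✗  (a3,r2) ✓  (a4,r5) ✗  (a4,r8) ✓  (a5,r2) ✓  (a5,r4) ✓  (a5,r8) ✗
Counterexamples (restrictor pairs failing the scope): 7.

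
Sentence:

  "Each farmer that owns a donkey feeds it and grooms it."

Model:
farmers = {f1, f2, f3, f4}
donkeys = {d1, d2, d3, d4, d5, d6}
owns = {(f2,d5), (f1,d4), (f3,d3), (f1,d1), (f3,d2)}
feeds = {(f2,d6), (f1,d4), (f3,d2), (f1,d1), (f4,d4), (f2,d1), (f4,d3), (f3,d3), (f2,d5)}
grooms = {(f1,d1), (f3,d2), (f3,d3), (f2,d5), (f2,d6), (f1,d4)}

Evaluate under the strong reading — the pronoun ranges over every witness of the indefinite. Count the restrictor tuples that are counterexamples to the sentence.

0

"it" takes "a donkey" as antecedent — a donkey pronoun bound across the clause boundary.
Strong reading: for every (f,d) with owns(f,d), feeds(f,d) ∧ grooms(f,d).
Restrictor pairs: (f1,d1) ✓  (f1,d4) ✓  (f2,d5) ✓  (f3,d2) ✓  (f3,d3) ✓
Counterexamples (restrictor pairs failing the scope): 0.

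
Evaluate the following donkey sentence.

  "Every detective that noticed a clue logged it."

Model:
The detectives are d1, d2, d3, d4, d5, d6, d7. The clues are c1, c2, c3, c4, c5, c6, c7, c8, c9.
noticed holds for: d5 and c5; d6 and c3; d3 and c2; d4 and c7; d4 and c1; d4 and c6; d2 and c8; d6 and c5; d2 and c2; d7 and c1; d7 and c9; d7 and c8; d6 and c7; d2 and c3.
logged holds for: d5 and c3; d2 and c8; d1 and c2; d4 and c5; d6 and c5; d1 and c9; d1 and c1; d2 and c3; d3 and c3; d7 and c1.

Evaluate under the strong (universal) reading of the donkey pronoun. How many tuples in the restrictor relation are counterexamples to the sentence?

10

"it" takes "a clue" as antecedent — a donkey pronoun bound across the clause boundary.
Strong reading: for every (d,c) with noticed(d,c), logged(d,c).
Restrictor pairs: (d2,c2) ✗  (d2,c3) ✓  (d2,c8) ✓  (d3,c2) ✗  (d4,c1) ✗  (d4,c6) ✗  (d4,c7) ✗  (d5,c5) ✗  (d6,c3) ✗  (d6,c5) ✓  (d6,c7) ✗  (d7,c1) ✓  (d7,c8) ✗  (d7,c9) ✗
Counterexamples (restrictor pairs failing the scope): 10.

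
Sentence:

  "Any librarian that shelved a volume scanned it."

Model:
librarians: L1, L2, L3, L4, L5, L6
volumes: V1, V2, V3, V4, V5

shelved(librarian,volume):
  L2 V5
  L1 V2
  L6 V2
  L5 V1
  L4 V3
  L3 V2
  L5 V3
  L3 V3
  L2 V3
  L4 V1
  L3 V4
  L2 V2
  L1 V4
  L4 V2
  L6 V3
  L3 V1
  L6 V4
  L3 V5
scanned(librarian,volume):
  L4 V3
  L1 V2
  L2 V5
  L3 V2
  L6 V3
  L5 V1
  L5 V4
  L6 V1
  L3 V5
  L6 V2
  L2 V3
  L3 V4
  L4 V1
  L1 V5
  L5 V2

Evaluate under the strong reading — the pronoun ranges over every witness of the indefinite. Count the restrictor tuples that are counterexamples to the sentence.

"it" takes "a volume" as antecedent — a donkey pronoun bound across the clause boundary.
Strong reading: for every (l,v) with shelved(l,v), scanned(l,v).
Restrictor pairs: (L1,V2) ✓  (L1,V4) ✗  (L2,V2) ✗  (L2,V3) ✓  (L2,V5) ✓  (L3,V1) ✗  (L3,V2) ✓  (L3,V3) ✗  (L3,V4) ✓  (L3,V5) ✓  (L4,V1) ✓  (L4,V2) ✗  (L4,V3) ✓  (L5,V1) ✓  (L5,V3) ✗  (L6,V2) ✓  (L6,V3) ✓  (L6,V4) ✗
Counterexamples (restrictor pairs failing the scope): 7.

7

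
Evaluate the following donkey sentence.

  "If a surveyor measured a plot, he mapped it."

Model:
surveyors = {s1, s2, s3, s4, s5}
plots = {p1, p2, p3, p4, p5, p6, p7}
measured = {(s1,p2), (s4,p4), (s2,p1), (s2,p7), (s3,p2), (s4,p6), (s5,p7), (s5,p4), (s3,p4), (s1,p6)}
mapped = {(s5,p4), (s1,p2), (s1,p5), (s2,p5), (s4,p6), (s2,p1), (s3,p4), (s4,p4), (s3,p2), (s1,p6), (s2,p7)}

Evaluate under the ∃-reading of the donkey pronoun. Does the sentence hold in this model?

"it" takes "a plot" as antecedent — a donkey pronoun bound across the clause boundary.
Weak reading: every surveyor s with some measured-plot has at least one measured-plot p such that mapped(s,p).
Per surveyor: s1:✓  s2:✓  s3:✓  s4:✓  s5:✓
Every surveyor in the restrictor has a witness.

True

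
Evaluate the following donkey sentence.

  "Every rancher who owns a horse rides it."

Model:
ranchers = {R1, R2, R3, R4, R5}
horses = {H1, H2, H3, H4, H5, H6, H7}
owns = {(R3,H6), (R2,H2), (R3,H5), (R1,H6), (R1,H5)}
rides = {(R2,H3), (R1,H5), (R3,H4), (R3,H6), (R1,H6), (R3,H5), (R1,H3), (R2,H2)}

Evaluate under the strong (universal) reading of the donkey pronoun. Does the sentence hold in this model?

"it" takes "a horse" as antecedent — a donkey pronoun bound across the clause boundary.
Strong reading: for every (r,h) with owns(r,h), rides(r,h).
Restrictor pairs: (R1,H5) ✓  (R1,H6) ✓  (R2,H2) ✓  (R3,H5) ✓  (R3,H6) ✓
Every restrictor pair satisfies the scope.

True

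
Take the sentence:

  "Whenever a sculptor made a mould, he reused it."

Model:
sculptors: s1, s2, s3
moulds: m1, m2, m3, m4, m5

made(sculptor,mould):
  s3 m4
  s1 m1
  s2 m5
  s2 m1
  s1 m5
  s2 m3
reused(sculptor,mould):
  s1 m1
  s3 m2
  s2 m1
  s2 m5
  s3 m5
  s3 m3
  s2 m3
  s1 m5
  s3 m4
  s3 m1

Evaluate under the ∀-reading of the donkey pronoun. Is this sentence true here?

"it" takes "a mould" as antecedent — a donkey pronoun bound across the clause boundary.
Strong reading: for every (s,m) with made(s,m), reused(s,m).
Restrictor pairs: (s1,m1) ✓  (s1,m5) ✓  (s2,m1) ✓  (s2,m3) ✓  (s2,m5) ✓  (s3,m4) ✓
Every restrictor pair satisfies the scope.

True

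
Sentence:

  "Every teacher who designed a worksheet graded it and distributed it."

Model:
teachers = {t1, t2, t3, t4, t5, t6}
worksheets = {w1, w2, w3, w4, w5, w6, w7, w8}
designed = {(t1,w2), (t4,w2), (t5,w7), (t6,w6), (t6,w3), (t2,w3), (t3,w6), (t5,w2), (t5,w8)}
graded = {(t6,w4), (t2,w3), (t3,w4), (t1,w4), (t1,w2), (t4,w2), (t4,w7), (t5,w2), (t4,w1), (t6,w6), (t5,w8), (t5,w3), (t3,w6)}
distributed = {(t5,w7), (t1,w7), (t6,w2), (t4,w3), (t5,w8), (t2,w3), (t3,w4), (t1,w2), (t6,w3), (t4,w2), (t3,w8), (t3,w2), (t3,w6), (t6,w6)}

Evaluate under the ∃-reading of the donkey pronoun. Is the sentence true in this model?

True

"it" takes "a worksheet" as antecedent — a donkey pronoun bound across the clause boundary.
Weak reading: every teacher t with some designed-worksheet has at least one designed-worksheet w such that graded(t,w) ∧ distributed(t,w).
Per teacher: t1:✓  t2:✓  t3:✓  t4:✓  t5:✓  t6:✓
Every teacher in the restrictor has a witness.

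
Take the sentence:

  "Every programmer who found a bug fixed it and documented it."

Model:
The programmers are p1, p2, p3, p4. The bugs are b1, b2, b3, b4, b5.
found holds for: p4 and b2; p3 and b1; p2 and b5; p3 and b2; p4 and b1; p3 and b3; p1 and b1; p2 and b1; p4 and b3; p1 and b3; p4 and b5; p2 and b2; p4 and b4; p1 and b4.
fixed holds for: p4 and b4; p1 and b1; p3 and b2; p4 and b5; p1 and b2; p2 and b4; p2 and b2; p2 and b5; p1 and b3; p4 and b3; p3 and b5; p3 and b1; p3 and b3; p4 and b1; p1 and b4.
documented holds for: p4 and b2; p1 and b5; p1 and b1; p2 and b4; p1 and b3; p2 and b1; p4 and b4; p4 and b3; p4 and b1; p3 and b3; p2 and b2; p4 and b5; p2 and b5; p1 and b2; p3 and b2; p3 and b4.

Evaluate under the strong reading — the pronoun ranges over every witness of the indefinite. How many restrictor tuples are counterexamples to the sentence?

"it" takes "a bug" as antecedent — a donkey pronoun bound across the clause boundary.
Strong reading: for every (p,b) with found(p,b), fixed(p,b) ∧ documented(p,b).
Restrictor pairs: (p1,b1) ✓  (p1,b3) ✓  (p1,b4) ✗  (p2,b1) ✗  (p2,b2) ✓  (p2,b5) ✓  (p3,b1) ✗  (p3,b2) ✓  (p3,b3) ✓  (p4,b1) ✓  (p4,b2) ✗  (p4,b3) ✓  (p4,b4) ✓  (p4,b5) ✓
Counterexamples (restrictor pairs failing the scope): 4.

4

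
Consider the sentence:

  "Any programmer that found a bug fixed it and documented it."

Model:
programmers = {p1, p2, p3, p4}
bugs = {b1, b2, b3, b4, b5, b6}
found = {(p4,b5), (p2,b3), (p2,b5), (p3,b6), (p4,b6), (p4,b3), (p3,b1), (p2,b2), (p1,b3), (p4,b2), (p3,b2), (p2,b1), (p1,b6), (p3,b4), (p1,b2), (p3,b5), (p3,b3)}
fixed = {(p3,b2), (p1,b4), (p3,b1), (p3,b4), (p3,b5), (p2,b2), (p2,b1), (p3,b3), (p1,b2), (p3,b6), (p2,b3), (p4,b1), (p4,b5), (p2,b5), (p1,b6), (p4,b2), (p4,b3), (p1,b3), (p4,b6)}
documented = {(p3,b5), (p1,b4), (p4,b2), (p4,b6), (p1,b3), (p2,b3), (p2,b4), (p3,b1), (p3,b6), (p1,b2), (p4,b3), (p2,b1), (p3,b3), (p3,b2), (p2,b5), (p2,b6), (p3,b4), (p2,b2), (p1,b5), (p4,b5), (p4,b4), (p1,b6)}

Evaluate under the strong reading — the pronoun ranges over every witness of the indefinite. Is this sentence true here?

True

"it" takes "a bug" as antecedent — a donkey pronoun bound across the clause boundary.
Strong reading: for every (p,b) with found(p,b), fixed(p,b) ∧ documented(p,b).
Restrictor pairs: (p1,b2) ✓  (p1,b3) ✓  (p1,b6) ✓  (p2,b1) ✓  (p2,b2) ✓  (p2,b3) ✓  (p2,b5) ✓  (p3,b1) ✓  (p3,b2) ✓  (p3,b3) ✓  (p3,b4) ✓  (p3,b5) ✓  (p3,b6) ✓  (p4,b2) ✓  (p4,b3) ✓  (p4,b5) ✓  (p4,b6) ✓
Every restrictor pair satisfies the scope.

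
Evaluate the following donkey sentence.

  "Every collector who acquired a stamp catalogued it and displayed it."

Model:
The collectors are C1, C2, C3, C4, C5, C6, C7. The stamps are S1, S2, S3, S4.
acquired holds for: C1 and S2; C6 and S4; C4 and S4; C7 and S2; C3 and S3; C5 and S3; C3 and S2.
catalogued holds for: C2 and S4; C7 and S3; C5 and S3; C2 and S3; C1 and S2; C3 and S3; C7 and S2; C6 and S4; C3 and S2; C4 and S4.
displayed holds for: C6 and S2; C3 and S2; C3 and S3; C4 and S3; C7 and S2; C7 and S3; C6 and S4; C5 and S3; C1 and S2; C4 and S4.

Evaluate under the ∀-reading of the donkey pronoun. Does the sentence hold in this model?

"it" takes "a stamp" as antecedent — a donkey pronoun bound across the clause boundary.
Strong reading: for every (c,s) with acquired(c,s), catalogued(c,s) ∧ displayed(c,s).
Restrictor pairs: (C1,S2) ✓  (C3,S2) ✓  (C3,S3) ✓  (C4,S4) ✓  (C5,S3) ✓  (C6,S4) ✓  (C7,S2) ✓
Every restrictor pair satisfies the scope.

True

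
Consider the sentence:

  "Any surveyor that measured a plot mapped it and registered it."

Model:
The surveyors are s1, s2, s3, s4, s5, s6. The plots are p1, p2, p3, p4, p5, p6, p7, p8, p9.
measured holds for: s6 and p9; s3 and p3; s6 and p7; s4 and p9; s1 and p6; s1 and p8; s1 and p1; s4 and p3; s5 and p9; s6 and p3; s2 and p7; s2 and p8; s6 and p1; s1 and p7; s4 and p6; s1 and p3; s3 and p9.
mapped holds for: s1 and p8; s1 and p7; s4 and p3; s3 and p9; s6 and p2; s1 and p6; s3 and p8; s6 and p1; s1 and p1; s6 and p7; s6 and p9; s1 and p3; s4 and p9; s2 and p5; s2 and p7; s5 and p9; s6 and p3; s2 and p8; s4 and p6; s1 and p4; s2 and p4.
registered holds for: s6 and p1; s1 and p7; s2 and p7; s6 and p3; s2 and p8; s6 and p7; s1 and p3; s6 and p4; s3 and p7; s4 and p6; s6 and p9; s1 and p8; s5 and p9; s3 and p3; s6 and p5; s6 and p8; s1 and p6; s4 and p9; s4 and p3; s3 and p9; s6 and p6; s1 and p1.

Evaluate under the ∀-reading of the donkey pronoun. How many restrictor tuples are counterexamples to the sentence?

1

"it" takes "a plot" as antecedent — a donkey pronoun bound across the clause boundary.
Strong reading: for every (s,p) with measured(s,p), mapped(s,p) ∧ registered(s,p).
Restrictor pairs: (s1,p1) ✓  (s1,p3) ✓  (s1,p6) ✓  (s1,p7) ✓  (s1,p8) ✓  (s2,p7) ✓  (s2,p8) ✓  (s3,p3) ✗  (s3,p9) ✓  (s4,p3) ✓  (s4,p6) ✓  (s4,p9) ✓  (s5,p9) ✓  (s6,p1) ✓  (s6,p3) ✓  (s6,p7) ✓  (s6,p9) ✓
Counterexamples (restrictor pairs failing the scope): 1.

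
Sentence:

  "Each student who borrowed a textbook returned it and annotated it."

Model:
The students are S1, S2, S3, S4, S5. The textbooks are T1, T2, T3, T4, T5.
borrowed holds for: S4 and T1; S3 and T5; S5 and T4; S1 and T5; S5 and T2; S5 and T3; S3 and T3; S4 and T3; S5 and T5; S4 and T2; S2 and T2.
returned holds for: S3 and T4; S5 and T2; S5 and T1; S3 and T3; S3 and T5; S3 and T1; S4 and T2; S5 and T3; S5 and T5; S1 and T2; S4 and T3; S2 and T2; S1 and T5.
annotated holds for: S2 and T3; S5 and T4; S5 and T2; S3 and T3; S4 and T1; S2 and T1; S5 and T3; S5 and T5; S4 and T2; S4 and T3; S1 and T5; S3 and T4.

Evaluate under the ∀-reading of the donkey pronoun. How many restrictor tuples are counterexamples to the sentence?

4

"it" takes "a textbook" as antecedent — a donkey pronoun bound across the clause boundary.
Strong reading: for every (s,t) with borrowed(s,t), returned(s,t) ∧ annotated(s,t).
Restrictor pairs: (S1,T5) ✓  (S2,T2) ✗  (S3,T3) ✓  (S3,T5) ✗  (S4,T1) ✗  (S4,T2) ✓  (S4,T3) ✓  (S5,T2) ✓  (S5,T3) ✓  (S5,T4) ✗  (S5,T5) ✓
Counterexamples (restrictor pairs failing the scope): 4.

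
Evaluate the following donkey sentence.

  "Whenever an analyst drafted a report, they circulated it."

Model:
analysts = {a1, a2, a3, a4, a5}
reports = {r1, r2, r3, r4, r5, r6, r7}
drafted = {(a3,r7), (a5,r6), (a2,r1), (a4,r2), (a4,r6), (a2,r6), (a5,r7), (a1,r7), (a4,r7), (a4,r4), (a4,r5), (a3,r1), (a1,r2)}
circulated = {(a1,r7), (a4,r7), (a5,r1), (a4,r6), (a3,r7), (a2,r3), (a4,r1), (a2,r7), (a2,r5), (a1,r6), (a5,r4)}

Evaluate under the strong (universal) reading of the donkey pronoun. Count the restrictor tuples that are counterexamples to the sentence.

9

"it" takes "a report" as antecedent — a donkey pronoun bound across the clause boundary.
Strong reading: for every (a,r) with drafted(a,r), circulated(a,r).
Restrictor pairs: (a1,r2) ✗  (a1,r7) ✓  (a2,r1) ✗  (a2,r6) ✗  (a3,r1) ✗  (a3,r7) ✓  (a4,r2) ✗  (a4,r4) ✗  (a4,r5) ✗  (a4,r6) ✓  (a4,r7) ✓  (a5,r6) ✗  (a5,r7) ✗
Counterexamples (restrictor pairs failing the scope): 9.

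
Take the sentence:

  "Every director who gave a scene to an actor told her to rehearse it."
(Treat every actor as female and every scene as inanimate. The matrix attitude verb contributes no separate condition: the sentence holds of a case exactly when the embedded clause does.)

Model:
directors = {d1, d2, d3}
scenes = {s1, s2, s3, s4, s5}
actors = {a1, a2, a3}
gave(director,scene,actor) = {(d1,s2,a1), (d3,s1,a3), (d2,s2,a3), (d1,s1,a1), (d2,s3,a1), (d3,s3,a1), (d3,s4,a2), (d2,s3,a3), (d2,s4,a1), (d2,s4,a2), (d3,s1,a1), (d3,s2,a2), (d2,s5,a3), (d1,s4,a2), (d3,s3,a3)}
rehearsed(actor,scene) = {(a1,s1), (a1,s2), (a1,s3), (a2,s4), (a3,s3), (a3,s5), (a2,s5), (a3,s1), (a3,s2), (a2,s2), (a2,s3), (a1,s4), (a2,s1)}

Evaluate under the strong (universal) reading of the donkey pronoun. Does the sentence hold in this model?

"her" takes "an actor" as antecedent and "it" takes "a scene"; both are donkey pronouns co-varying with the restrictor.
Strong reading: for every (d,s,a) with gave(d,s,a), rehearsed(a,s).
Restrictor triples: (d1,s1,a1)→rehearsed(a1,s1) ✓  (d1,s2,a1)→rehearsed(a1,s2) ✓  (d1,s4,a2)→rehearsed(a2,s4) ✓  (d2,s2,a3)→rehearsed(a3,s2) ✓  (d2,s3,a1)→rehearsed(a1,s3) ✓  (d2,s3,a3)→rehearsed(a3,s3) ✓  (d2,s4,a1)→rehearsed(a1,s4) ✓  (d2,s4,a2)→rehearsed(a2,s4) ✓  (d2,s5,a3)→rehearsed(a3,s5) ✓  (d3,s1,a1)→rehearsed(a1,s1) ✓  (d3,s1,a3)→rehearsed(a3,s1) ✓  (d3,s2,a2)→rehearsed(a2,s2) ✓  (d3,s3,a1)→rehearsed(a1,s3) ✓  (d3,s3,a3)→rehearsed(a3,s3) ✓  (d3,s4,a2)→rehearsed(a2,s4) ✓
Every restrictor triple satisfies the scope.

True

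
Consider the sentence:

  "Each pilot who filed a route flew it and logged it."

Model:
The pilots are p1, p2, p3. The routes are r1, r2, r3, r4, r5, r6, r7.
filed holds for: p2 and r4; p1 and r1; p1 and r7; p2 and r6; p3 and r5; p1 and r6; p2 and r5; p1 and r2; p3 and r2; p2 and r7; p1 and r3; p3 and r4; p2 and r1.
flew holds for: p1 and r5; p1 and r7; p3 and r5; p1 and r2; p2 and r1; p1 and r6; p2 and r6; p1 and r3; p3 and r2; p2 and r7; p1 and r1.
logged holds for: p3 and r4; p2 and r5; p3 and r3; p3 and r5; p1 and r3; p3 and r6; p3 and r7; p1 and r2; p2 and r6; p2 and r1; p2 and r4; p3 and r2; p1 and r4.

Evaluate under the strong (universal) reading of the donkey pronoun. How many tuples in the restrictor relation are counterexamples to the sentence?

7

"it" takes "a route" as antecedent — a donkey pronoun bound across the clause boundary.
Strong reading: for every (p,r) with filed(p,r), flew(p,r) ∧ logged(p,r).
Restrictor pairs: (p1,r1) ✗  (p1,r2) ✓  (p1,r3) ✓  (p1,r6) ✗  (p1,r7) ✗  (p2,r1) ✓  (p2,r4) ✗  (p2,r5) ✗  (p2,r6) ✓  (p2,r7) ✗  (p3,r2) ✓  (p3,r4) ✗  (p3,r5) ✓
Counterexamples (restrictor pairs failing the scope): 7.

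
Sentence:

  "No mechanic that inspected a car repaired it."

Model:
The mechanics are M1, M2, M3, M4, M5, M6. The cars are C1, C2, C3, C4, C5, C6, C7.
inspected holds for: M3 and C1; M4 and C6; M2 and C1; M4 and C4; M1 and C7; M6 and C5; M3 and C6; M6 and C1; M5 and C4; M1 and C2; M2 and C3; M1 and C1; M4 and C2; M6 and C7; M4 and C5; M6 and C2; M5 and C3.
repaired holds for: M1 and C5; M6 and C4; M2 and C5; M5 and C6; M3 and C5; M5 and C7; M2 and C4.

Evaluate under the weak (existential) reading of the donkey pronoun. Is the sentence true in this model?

True

"it" takes "a car" as antecedent — a donkey pronoun bound across the clause boundary.
Truth condition: for no (m,c) with inspected(m,c) does repaired(m,c) hold.
Restrictor pairs — does the scope hold? (M1,C1):fails  (M1,C2):fails  (M1,C7):fails  (M2,C1):fails  (M2,C3):fails  (M3,C1):fails  (M3,C6):fails  (M4,C2):fails  (M4,C4):fails  (M4,C5):fails  (M4,C6):fails  (M5,C3):fails  (M5,C4):fails  (M6,C1):fails  (M6,C2):fails  (M6,C5):fails  (M6,C7):fails
Scope holds for no restrictor pair, so the sentence is true.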